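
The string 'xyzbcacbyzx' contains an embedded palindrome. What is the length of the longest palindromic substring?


Scanning 'xyzbcacbyzx' for palindromic substrings.
Substring at positions 3-7: 'bcacb'.
Check: reverse('bcacb') = 'bcacb' -> palindrome confirmed.
Neighbouring characters ('z' / 'y') break symmetry, so it cannot extend further.
No longer palindromic substring exists; longest length = 5

5


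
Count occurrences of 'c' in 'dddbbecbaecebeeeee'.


Scanning 'dddbbecbaecebeeeee' for 'c':
  Position 6: 'c' -> MATCH (count: 1)
  Position 10: 'c' -> MATCH (count: 2)
Total occurrences of 'c': 2

2


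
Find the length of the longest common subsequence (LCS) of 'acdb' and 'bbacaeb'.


DP table for LCS of 'acdb' and 'bbacaeb':
       b  b  a  c  a  e  b
    0  0  0  0  0  0  0  0
  a 0  0  0  1  1  1  1  1
  c 0  0  0  1  2  2  2  2
  d 0  0  0  1  2  2  2  2
  b 0  1  1  1  2  2  2  3
LCS: 'acb'
LCS length = 3

3


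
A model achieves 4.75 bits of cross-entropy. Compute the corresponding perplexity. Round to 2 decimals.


Perplexity formula: PP = 2^H
H = 4.75
PP = 2^4.75
Decompose: 2^4.75 = 2^4 * 2^0.75
2^4 = 16, 2^0.75 ~ 1.6817928
PP ~ 16 * 1.6817928 = 26.9086848
Rounded to 2 decimals: 26.91

26.91


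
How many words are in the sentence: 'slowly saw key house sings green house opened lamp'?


Counting words by splitting on spaces:
  Word 1: 'slowly'
  Word 2: 'saw'
  Word 3: 'key'
  Word 4: 'house'
  Word 5: 'sings'
  Word 6: 'green'
  Word 7: 'house'
  Word 8: 'opened'
  Word 9: 'lamp'
Total words: 9

9


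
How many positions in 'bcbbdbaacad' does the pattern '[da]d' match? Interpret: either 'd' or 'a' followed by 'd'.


Pattern: [da]d means either 'd' or 'a' followed by 'd'.
Scanning 'bcbbdbaacad' position-by-position:
  Pos 0: window 'bc' -> no
  Pos 1: window 'cb' -> no
  Pos 2: window 'bb' -> no
  Pos 3: window 'bd' -> no
  Pos 4: window 'db' -> no
  Pos 5: window 'ba' -> no
  Pos 6: window 'aa' -> no
  Pos 7: window 'ac' -> no
  Pos 8: window 'ca' -> no
  Pos 9: window 'ad' -> MATCH
  Pos 10: window 'd' -> no
Total matches: 1

1


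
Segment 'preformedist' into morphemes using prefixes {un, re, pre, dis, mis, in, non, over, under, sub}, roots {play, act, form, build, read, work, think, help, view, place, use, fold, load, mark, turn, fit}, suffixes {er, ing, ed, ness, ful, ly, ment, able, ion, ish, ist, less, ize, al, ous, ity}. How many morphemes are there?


Segmenting 'preformedist' against the inventory:
  'pre' -> prefix (morpheme 1)
  'form' -> root (morpheme 2)
  'ed' -> suffix (morpheme 3)
  'ist' -> suffix (morpheme 4)
Total morphemes: 4

4


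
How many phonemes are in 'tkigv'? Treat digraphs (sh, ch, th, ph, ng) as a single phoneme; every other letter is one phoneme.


Parsing 'tkigv' greedily, digraphs first:
  't' -> consonant phoneme (phonemes so far: 1)
  'k' -> consonant phoneme (phonemes so far: 2)
  'i' -> vowel phoneme (phonemes so far: 3)
  'g' -> consonant phoneme (phonemes so far: 4)
  'v' -> consonant phoneme (phonemes so far: 5)
Total phonemes: 5

5


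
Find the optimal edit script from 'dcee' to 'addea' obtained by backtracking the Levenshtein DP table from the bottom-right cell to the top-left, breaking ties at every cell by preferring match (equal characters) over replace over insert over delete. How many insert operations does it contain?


Edit distance = 3. Backtracking from cell (4, 5) with preference match > replace > insert > delete,
then listing the resulting alignment 'dcee' -> 'addea' left to right:
  Step 1: insert 'a' [insertion #1]
  Step 2: keep 'd'
  Step 3: replace c->d
  Step 4: keep 'e'
  Step 5: replace e->a
Total insertions: 1

1


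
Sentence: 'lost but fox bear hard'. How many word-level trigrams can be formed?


Word trigrams from [5] words:
  Trigram 1: (lost but fox)
  Trigram 2: (but fox bear)
  Trigram 3: (fox bear hard)
Total word trigrams: 5 - 2 = 3

3


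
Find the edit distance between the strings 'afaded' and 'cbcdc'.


Building DP table for s1='afaded' (len 6) and s2='cbcdc' (len 5):
       c  b  c  d  c
    0  1  2  3  4  5
  a 1  1  2  3  4  5
  f 2  2  2  3  4  5
  a 3  3  3  3  4  5
  d 4  4  4  4  3  4
  e 5  5  5  5  4  4
  d 6  6  6  6  5  5
Edit distance = dp[6][5] = 5

5


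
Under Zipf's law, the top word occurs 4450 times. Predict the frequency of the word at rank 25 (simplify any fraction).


Zipf's law: freq(rank) = f1 / rank
f1 = 4450, rank = 25
freq = 4450 / 25
= 178

178


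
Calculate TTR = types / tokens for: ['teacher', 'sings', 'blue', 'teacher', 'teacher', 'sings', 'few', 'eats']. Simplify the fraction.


Tokens: 8
Unique types: ('blue', 'eats', 'few', 'sings', 'teacher') = 5
TTR = 5/8
Already in lowest terms.

5/8


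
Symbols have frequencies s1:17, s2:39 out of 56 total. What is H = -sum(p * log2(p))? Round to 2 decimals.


Computing entropy H = -sum(p_i * log2(p_i)):
  s1: p = 17/56 = 0.3036, -p*log2(p) = 0.5221
  s2: p = 39/56 = 0.6964, -p*log2(p) = 0.3635
H = sum of terms = 0.8856
Rounded to 2 decimals: 0.89

0.89


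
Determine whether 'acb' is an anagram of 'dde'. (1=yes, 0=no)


Sort characters of 'acb': 'abc'
Sort characters of 'dde': 'dde'
Sorted forms differ -> they are NOT anagrams
Result: 0

0


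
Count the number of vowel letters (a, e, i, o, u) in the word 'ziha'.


Scanning each character of 'ziha':
  Position 1: 'z' -> consonant (running count: 0)
  Position 2: 'i' -> vowel (running count: 1)
  Position 3: 'h' -> consonant (running count: 1)
  Position 4: 'a' -> vowel (running count: 2)
Total vowels: 2

2


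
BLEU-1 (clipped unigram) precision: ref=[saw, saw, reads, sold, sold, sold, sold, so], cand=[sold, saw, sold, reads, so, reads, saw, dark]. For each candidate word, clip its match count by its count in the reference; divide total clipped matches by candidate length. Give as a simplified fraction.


Reference word counts: {'reads': 1, 'saw': 2, 'so': 1, 'sold': 4}
Checking each candidate word (with clipping):
  'sold' -> in reference (ref count 4, used 1/4) -> match (matches: 1)
  'saw' -> in reference (ref count 2, used 1/2) -> match (matches: 2)
  'sold' -> in reference (ref count 4, used 2/4) -> match (matches: 3)
  'reads' -> in reference (ref count 1, used 1/1) -> match (matches: 4)
  'so' -> in reference (ref count 1, used 1/1) -> match (matches: 5)
  'reads' -> ref count 1 already used up (1/1) -> clipped, no match (matches: 5)
  'saw' -> in reference (ref count 2, used 2/2) -> match (matches: 6)
  'dark' -> not in reference -> no match (matches: 6)
Clipped matches: 6, Candidate length: 8
Precision = 6/8 = 3/4

3/4


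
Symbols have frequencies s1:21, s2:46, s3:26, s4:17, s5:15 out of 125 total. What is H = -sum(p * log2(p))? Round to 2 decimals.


Computing entropy H = -sum(p_i * log2(p_i)):
  s1: p = 21/125 = 0.1680, -p*log2(p) = 0.4323
  s2: p = 46/125 = 0.3680, -p*log2(p) = 0.5307
  s3: p = 26/125 = 0.2080, -p*log2(p) = 0.4712
  s4: p = 17/125 = 0.1360, -p*log2(p) = 0.3915
  s5: p = 15/125 = 0.1200, -p*log2(p) = 0.3671
H = sum of terms = 2.1928
Rounded to 2 decimals: 2.19

2.19


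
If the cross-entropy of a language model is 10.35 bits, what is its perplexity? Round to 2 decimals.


Perplexity formula: PP = 2^H
H = 10.35
PP = 2^10.35
Decompose: 2^10.35 = 2^10 * 2^0.35
2^10 = 1024, 2^0.35 ~ 1.2745606
PP ~ 1024 * 1.2745606 = 1305.1500544
Rounded to 2 decimals: 1305.15

1305.15


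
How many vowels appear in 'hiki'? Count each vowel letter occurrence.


Scanning each character of 'hiki':
  Position 1: 'h' -> consonant (running count: 0)
  Position 2: 'i' -> vowel (running count: 1)
  Position 3: 'k' -> consonant (running count: 1)
  Position 4: 'i' -> vowel (running count: 2)
Total vowels: 2

2


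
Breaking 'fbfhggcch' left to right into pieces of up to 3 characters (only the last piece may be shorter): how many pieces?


'fbfhggcch' has 9 characters.
Chunking with max size 3:
  Chunk 1: 'fbf' (positions 0-2)
  Chunk 2: 'hgg' (positions 3-5)
  Chunk 3: 'cch' (positions 6-8)
Total chunks: ceil(9 / 3) = 3

3


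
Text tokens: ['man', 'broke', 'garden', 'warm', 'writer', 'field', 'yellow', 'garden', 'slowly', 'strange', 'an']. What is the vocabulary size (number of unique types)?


Listing all tokens and tracking unique types:
  Token 1: 'man' -> NEW (unique so far: 1)
  Token 2: 'broke' -> NEW (unique so far: 2)
  Token 3: 'garden' -> NEW (unique so far: 3)
  Token 4: 'warm' -> NEW (unique so far: 4)
  Token 5: 'writer' -> NEW (unique so far: 5)
  Token 6: 'field' -> NEW (unique so far: 6)
  Token 7: 'yellow' -> NEW (unique so far: 7)
  Token 8: 'garden' -> duplicate (unique so far: 7)
  Token 9: 'slowly' -> NEW (unique so far: 8)
  Token 10: 'strange' -> NEW (unique so far: 9)
  Token 11: 'an' -> NEW (unique so far: 10)
Unique types: ('an', 'broke', 'field', 'garden', 'man', 'slowly', 'strange', 'warm', 'writer', 'yellow')
Vocabulary size: 10

10


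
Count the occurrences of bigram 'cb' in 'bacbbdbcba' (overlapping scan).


Scanning 'bacbbdbcba' for bigram 'cb':
  Position 0: 'ba' -> no
  Position 1: 'ac' -> no
  Position 2: 'cb' -> MATCH
  Position 3: 'bb' -> no
  Position 4: 'bd' -> no
  Position 5: 'db' -> no
  Position 6: 'bc' -> no
  Position 7: 'cb' -> MATCH
  Position 8: 'ba' -> no
Total matches: 2

2


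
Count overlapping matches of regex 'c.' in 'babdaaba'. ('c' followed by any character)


Pattern: c. means 'c' followed by any character.
Scanning 'babdaaba' position-by-position:
  Pos 0: window 'ba' -> no
  Pos 1: window 'ab' -> no
  Pos 2: window 'bd' -> no
  Pos 3: window 'da' -> no
  Pos 4: window 'aa' -> no
  Pos 5: window 'ab' -> no
  Pos 6: window 'ba' -> no
  Pos 7: window 'a' -> no
Total matches: 0

0


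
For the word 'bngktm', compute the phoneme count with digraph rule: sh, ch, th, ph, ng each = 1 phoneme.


Parsing 'bngktm' greedily, digraphs first:
  'b' -> consonant phoneme (phonemes so far: 1)
  'ng' -> digraph (1 consonant phoneme) (phonemes so far: 2)
  'k' -> consonant phoneme (phonemes so far: 3)
  't' -> consonant phoneme (phonemes so far: 4)
  'm' -> consonant phoneme (phonemes so far: 5)
Total phonemes: 5

5


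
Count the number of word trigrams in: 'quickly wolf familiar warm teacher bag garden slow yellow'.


Word trigrams from [9] words:
  Trigram 1: (quickly wolf familiar)
  Trigram 2: (wolf familiar warm)
  Trigram 3: (familiar warm teacher)
  Trigram 4: (warm teacher bag)
  Trigram 5: (teacher bag garden)
  Trigram 6: (bag garden slow)
  Trigram 7: (garden slow yellow)
Total word trigrams: 9 - 2 = 7

7


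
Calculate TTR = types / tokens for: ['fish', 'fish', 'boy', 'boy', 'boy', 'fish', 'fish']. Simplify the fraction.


Tokens: 7
Unique types: ('boy', 'fish') = 2
TTR = 2/7
Already in lowest terms.

2/7


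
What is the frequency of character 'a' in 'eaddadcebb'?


Scanning 'eaddadcebb' for 'a':
  Position 1: 'a' -> MATCH (count: 1)
  Position 4: 'a' -> MATCH (count: 2)
Total occurrences of 'a': 2

2


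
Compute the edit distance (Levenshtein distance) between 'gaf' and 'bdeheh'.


Building DP table for s1='gaf' (len 3) and s2='bdeheh' (len 6):
       b  d  e  h  e  h
    0  1  2  3  4  5  6
  g 1  1  2  3  4  5  6
  a 2  2  2  3  4  5  6
  f 3  3  3  3  4  5  6
Edit distance = dp[3][6] = 6

6


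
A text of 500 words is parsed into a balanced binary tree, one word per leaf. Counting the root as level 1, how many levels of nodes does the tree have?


In a balanced binary tree with n leaves the deepest leaf is ceil(log2(n)) edges below the root,
so counting node levels inclusive of root and leaves gives ceil(log2(n)) + 1 levels.
log2(500) = 8.9658
ceil(8.9658) = 9
levels = 9 + 1 = 10

10


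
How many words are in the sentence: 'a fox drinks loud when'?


Counting words by splitting on spaces:
  Word 1: 'a'
  Word 2: 'fox'
  Word 3: 'drinks'
  Word 4: 'loud'
  Word 5: 'when'
Total words: 5

5


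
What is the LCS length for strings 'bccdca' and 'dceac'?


DP table for LCS of 'bccdca' and 'dceac':
       d  c  e  a  c
    0  0  0  0  0  0
  b 0  0  0  0  0  0
  c 0  0  1  1  1  1
  c 0  0  1  1  1  2
  d 0  1  1  1  1  2
  c 0  1  2  2  2  2
  a 0  1  2  2  3  3
LCS: 'dca'
LCS length = 3

3


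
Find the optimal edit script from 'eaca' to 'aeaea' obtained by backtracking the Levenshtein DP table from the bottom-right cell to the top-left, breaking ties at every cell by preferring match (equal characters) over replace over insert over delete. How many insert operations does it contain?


Edit distance = 2. Backtracking from cell (4, 5) with preference match > replace > insert > delete,
then listing the resulting alignment 'eaca' -> 'aeaea' left to right:
  Step 1: insert 'a' [insertion #1]
  Step 2: keep 'e'
  Step 3: keep 'a'
  Step 4: replace c->e
  Step 5: keep 'a'
Total insertions: 1

1


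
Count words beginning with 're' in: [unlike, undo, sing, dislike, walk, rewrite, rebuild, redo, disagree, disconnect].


Checking each word for prefix 're':
  'unlike' -> no (count: 0)
  'undo' -> no (count: 0)
  'sing' -> no (count: 0)
  'dislike' -> no (count: 0)
  'walk' -> no (count: 0)
  'rewrite' -> YES, starts with 're' (count: 1)
  'rebuild' -> YES, starts with 're' (count: 2)
  'redo' -> YES, starts with 're' (count: 3)
  'disagree' -> no (count: 3)
  'disconnect' -> no (count: 3)
Total with prefix 're': 3

3


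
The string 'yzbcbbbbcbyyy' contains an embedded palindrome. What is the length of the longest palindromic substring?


Scanning 'yzbcbbbbcbyyy' for palindromic substrings.
Substring at positions 2-9: 'bcbbbbcb'.
Check: reverse('bcbbbbcb') = 'bcbbbbcb' -> palindrome confirmed.
Neighbouring characters ('z' / 'y') break symmetry, so it cannot extend further.
No longer palindromic substring exists; longest length = 8

8


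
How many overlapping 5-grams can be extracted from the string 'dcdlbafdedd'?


String 'dcdlbafdedd' has length L = 11.
Number of overlapping n-grams = L - n + 1
Substituting: 11 - 5 + 1 = 7

7


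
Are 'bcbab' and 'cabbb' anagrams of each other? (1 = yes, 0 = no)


Sort characters of 'bcbab': 'abbbc'
Sort characters of 'cabbb': 'abbbc'
Sorted forms match -> they ARE anagrams
Result: 1

1


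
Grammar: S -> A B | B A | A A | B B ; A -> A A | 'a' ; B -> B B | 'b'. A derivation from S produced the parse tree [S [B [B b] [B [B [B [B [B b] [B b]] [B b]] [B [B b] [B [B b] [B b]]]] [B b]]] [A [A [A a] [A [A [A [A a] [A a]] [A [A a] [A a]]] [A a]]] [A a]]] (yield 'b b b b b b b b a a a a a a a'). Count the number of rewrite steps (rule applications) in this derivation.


Every bracketed nonterminal node [X ...] in the tree is produced by exactly one rule application.
Reading the tree off as a leftmost derivation:
  Step 1: S  =>  B A   (applied S -> B A)
  Step 2: B A  =>  B B A   (applied B -> B B)
  Step 3: B B A  =>  b B A   (applied B -> b)
  Step 4: b B A  =>  b B B A   (applied B -> B B)
  Step 5: b B B A  =>  b B B B A   (applied B -> B B)
  Step 6: b B B B A  =>  b B B B B A   (applied B -> B B)
  Step 7: b B B B B A  =>  b B B B B B A   (applied B -> B B)
  Step 8: b B B B B B A  =>  b b B B B B A   (applied B -> b)
  Step 9: b b B B B B A  =>  b b b B B B A   (applied B -> b)
  Step 10: b b b B B B A  =>  b b b b B B A   (applied B -> b)
  Step 11: b b b b B B A  =>  b b b b B B B A   (applied B -> B B)
  Step 12: b b b b B B B A  =>  b b b b b B B A   (applied B -> b)
  Step 13: b b b b b B B A  =>  b b b b b B B B A   (applied B -> B B)
  Step 14: b b b b b B B B A  =>  b b b b b b B B A   (applied B -> b)
  Step 15: b b b b b b B B A  =>  b b b b b b b B A   (applied B -> b)
  Step 16: b b b b b b b B A  =>  b b b b b b b b A   (applied B -> b)
  Step 17: b b b b b b b b A  =>  b b b b b b b b A A   (applied A -> A A)
  Step 18: b b b b b b b b A A  =>  b b b b b b b b A A A   (applied A -> A A)
  Step 19: b b b b b b b b A A A  =>  b b b b b b b b a A A   (applied A -> a)
  Step 20: b b b b b b b b a A A  =>  b b b b b b b b a A A A   (applied A -> A A)
  Step 21: b b b b b b b b a A A A  =>  b b b b b b b b a A A A A   (applied A -> A A)
  Step 22: b b b b b b b b a A A A A  =>  b b b b b b b b a A A A A A   (applied A -> A A)
  Step 23: b b b b b b b b a A A A A A  =>  b b b b b b b b a a A A A A   (applied A -> a)
  Step 24: b b b b b b b b a a A A A A  =>  b b b b b b b b a a a A A A   (applied A -> a)
  Step 25: b b b b b b b b a a a A A A  =>  b b b b b b b b a a a A A A A   (applied A -> A A)
  Step 26: b b b b b b b b a a a A A A A  =>  b b b b b b b b a a a a A A A   (applied A -> a)
  Step 27: b b b b b b b b a a a a A A A  =>  b b b b b b b b a a a a a A A   (applied A -> a)
  Step 28: b b b b b b b b a a a a a A A  =>  b b b b b b b b a a a a a a A   (applied A -> a)
  Step 29: b b b b b b b b a a a a a a A  =>  b b b b b b b b a a a a a a a   (applied A -> a)
Final yield: b b b b b b b b a a a a a a a
Total rewrite steps: 29

29


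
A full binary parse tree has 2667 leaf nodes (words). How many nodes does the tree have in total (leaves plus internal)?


Leaf nodes (terminals): 2667
Internal nodes = n - 1 = 2667 - 1 = 2666
Total = leaves + internal = 2667 + 2666 = 5333

5333


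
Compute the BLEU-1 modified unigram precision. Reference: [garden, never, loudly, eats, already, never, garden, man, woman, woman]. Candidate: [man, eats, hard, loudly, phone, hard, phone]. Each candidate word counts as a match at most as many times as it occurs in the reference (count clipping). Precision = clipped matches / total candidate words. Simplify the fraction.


Reference word counts: {'already': 1, 'eats': 1, 'garden': 2, 'loudly': 1, 'man': 1, 'never': 2, 'woman': 2}
Checking each candidate word (with clipping):
  'man' -> in reference (ref count 1, used 1/1) -> match (matches: 1)
  'eats' -> in reference (ref count 1, used 1/1) -> match (matches: 2)
  'hard' -> not in reference -> no match (matches: 2)
  'loudly' -> in reference (ref count 1, used 1/1) -> match (matches: 3)
  'phone' -> not in reference -> no match (matches: 3)
  'hard' -> not in reference -> no match (matches: 3)
  'phone' -> not in reference -> no match (matches: 3)
Clipped matches: 3, Candidate length: 7
Precision = 3/7

3/7


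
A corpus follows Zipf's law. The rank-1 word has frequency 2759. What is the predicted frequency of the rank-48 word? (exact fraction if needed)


Zipf's law: freq(rank) = f1 / rank
f1 = 2759, rank = 48
freq = 2759 / 48
GCD(2759, 48) = 1
Simplified: 2759/48

2759/48


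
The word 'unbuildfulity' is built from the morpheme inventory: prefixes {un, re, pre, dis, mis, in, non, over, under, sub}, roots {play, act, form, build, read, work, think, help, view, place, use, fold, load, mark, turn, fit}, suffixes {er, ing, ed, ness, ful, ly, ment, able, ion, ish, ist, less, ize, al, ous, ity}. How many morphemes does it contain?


Segmenting 'unbuildfulity' against the inventory:
  'un' -> prefix (morpheme 1)
  'build' -> root (morpheme 2)
  'ful' -> suffix (morpheme 3)
  'ity' -> suffix (morpheme 4)
Total morphemes: 4

4


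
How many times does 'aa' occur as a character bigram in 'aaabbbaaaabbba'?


Scanning 'aaabbbaaaabbba' for bigram 'aa':
  Position 0: 'aa' -> MATCH
  Position 1: 'aa' -> MATCH
  Position 2: 'ab' -> no
  Position 3: 'bb' -> no
  Position 4: 'bb' -> no
  Position 5: 'ba' -> no
  Position 6: 'aa' -> MATCH
  Position 7: 'aa' -> MATCH
  Position 8: 'aa' -> MATCH
  Position 9: 'ab' -> no
  Position 10: 'bb' -> no
  Position 11: 'bb' -> no
  Position 12: 'ba' -> no
Total matches: 5

5


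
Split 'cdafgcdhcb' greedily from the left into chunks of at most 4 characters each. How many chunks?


'cdafgcdhcb' has 10 characters.
Chunking with max size 4:
  Chunk 1: 'cdaf' (positions 0-3)
  Chunk 2: 'gcdh' (positions 4-7)
  Chunk 3: 'cb' (positions 8-9)
Total chunks: ceil(10 / 4) = 3

3


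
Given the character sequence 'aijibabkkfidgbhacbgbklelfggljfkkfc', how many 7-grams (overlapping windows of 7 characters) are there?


String 'aijibabkkfidgbhacbgbklelfggljfkkfc' has length L = 34.
Number of overlapping n-grams = L - n + 1
Substituting: 34 - 7 + 1 = 28

28


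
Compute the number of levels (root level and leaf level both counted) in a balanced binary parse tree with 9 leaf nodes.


In a balanced binary tree with n leaves the deepest leaf is ceil(log2(n)) edges below the root,
so counting node levels inclusive of root and leaves gives ceil(log2(n)) + 1 levels.
log2(9) = 3.1699
ceil(3.1699) = 4
levels = 4 + 1 = 5

5


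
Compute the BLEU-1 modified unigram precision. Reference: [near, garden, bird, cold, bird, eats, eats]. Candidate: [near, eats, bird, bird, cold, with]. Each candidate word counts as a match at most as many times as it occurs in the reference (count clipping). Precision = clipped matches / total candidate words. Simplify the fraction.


Reference word counts: {'bird': 2, 'cold': 1, 'eats': 2, 'garden': 1, 'near': 1}
Checking each candidate word (with clipping):
  'near' -> in reference (ref count 1, used 1/1) -> match (matches: 1)
  'eats' -> in reference (ref count 2, used 1/2) -> match (matches: 2)
  'bird' -> in reference (ref count 2, used 1/2) -> match (matches: 3)
  'bird' -> in reference (ref count 2, used 2/2) -> match (matches: 4)
  'cold' -> in reference (ref count 1, used 1/1) -> match (matches: 5)
  'with' -> not in reference -> no match (matches: 5)
Clipped matches: 5, Candidate length: 6
Precision = 5/6

5/6


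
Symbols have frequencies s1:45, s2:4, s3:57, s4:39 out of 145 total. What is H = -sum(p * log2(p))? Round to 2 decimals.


Computing entropy H = -sum(p_i * log2(p_i)):
  s1: p = 45/145 = 0.3103, -p*log2(p) = 0.5239
  s2: p = 4/145 = 0.0276, -p*log2(p) = 0.1429
  s3: p = 57/145 = 0.3931, -p*log2(p) = 0.5295
  s4: p = 39/145 = 0.2690, -p*log2(p) = 0.5096
H = sum of terms = 1.7059
Rounded to 2 decimals: 1.71

1.71


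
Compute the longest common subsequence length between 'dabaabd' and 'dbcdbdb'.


DP table for LCS of 'dabaabd' and 'dbcdbdb':
       d  b  c  d  b  d  b
    0  0  0  0  0  0  0  0
  d 0  1  1  1  1  1  1  1
  a 0  1  1  1  1  1  1  1
  b 0  1  2  2  2  2  2  2
  a 0  1  2  2  2  2  2  2
  a 0  1  2  2  2  2  2  2
  b 0  1  2  2  2  3  3  3
  d 0  1  2  2  3  3  4  4
LCS: 'dbbd'
LCS length = 4

4


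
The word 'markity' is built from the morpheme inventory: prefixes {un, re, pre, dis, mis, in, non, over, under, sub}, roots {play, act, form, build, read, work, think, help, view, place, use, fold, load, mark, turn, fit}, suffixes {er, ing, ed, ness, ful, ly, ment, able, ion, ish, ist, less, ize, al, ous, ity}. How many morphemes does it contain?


Segmenting 'markity' against the inventory:
  'mark' -> root (morpheme 1)
  'ity' -> suffix (morpheme 2)
Total morphemes: 2

2


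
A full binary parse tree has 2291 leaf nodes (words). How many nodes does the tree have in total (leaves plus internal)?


Leaf nodes (terminals): 2291
Internal nodes = n - 1 = 2291 - 1 = 2290
Total = leaves + internal = 2291 + 2290 = 4581

4581


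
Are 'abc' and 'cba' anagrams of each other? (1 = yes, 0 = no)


Sort characters of 'abc': 'abc'
Sort characters of 'cba': 'abc'
Sorted forms match -> they ARE anagrams
Result: 1

1


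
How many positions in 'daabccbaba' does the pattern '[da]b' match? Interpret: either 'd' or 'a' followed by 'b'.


Pattern: [da]b means either 'd' or 'a' followed by 'b'.
Scanning 'daabccbaba' position-by-position:
  Pos 0: window 'da' -> no
  Pos 1: window 'aa' -> no
  Pos 2: window 'ab' -> MATCH
  Pos 3: window 'bc' -> no
  Pos 4: window 'cc' -> no
  Pos 5: window 'cb' -> no
  Pos 6: window 'ba' -> no
  Pos 7: window 'ab' -> MATCH
  Pos 8: window 'ba' -> no
  Pos 9: window 'a' -> no
Total matches: 2

2


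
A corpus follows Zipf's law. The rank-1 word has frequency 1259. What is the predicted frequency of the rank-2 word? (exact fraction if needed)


Zipf's law: freq(rank) = f1 / rank
f1 = 1259, rank = 2
freq = 1259 / 2
GCD(1259, 2) = 1
Simplified: 1259/2

1259/2


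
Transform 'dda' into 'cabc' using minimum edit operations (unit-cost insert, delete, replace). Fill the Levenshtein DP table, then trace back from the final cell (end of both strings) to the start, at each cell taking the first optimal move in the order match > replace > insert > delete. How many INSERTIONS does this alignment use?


Edit distance = 4. Backtracking from cell (3, 4) with preference match > replace > insert > delete,
then listing the resulting alignment 'dda' -> 'cabc' left to right:
  Step 1: insert 'c' [insertion #1]
  Step 2: replace d->a
  Step 3: replace d->b
  Step 4: replace a->c
Total insertions: 1

1


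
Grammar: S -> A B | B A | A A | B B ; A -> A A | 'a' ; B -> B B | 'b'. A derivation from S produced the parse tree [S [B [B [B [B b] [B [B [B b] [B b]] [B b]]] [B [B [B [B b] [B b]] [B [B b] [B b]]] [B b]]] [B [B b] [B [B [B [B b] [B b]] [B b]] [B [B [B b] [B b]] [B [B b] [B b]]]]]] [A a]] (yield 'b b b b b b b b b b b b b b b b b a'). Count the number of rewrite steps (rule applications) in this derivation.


Every bracketed nonterminal node [X ...] in the tree is produced by exactly one rule application.
Reading the tree off as a leftmost derivation:
  Step 1: S  =>  B A   (applied S -> B A)
  Step 2: B A  =>  B B A   (applied B -> B B)
  Step 3: B B A  =>  B B B A   (applied B -> B B)
  Step 4: B B B A  =>  B B B B A   (applied B -> B B)
  Step 5: B B B B A  =>  b B B B A   (applied B -> b)
  Step 6: b B B B A  =>  b B B B B A   (applied B -> B B)
  Step 7: b B B B B A  =>  b B B B B B A   (applied B -> B B)
  Step 8: b B B B B B A  =>  b b B B B B A   (applied B -> b)
  Step 9: b b B B B B A  =>  b b b B B B A   (applied B -> b)
  Step 10: b b b B B B A  =>  b b b b B B A   (applied B -> b)
  Step 11: b b b b B B A  =>  b b b b B B B A   (applied B -> B B)
  Step 12: b b b b B B B A  =>  b b b b B B B B A   (applied B -> B B)
  Step 13: b b b b B B B B A  =>  b b b b B B B B B A   (applied B -> B B)
  Step 14: b b b b B B B B B A  =>  b b b b b B B B B A   (applied B -> b)
  Step 15: b b b b b B B B B A  =>  b b b b b b B B B A   (applied B -> b)
  Step 16: b b b b b b B B B A  =>  b b b b b b B B B B A   (applied B -> B B)
  Step 17: b b b b b b B B B B A  =>  b b b b b b b B B B A   (applied B -> b)
  Step 18: b b b b b b b B B B A  =>  b b b b b b b b B B A   (applied B -> b)
  Step 19: b b b b b b b b B B A  =>  b b b b b b b b b B A   (applied B -> b)
  Step 20: b b b b b b b b b B A  =>  b b b b b b b b b B B A   (applied B -> B B)
  Step 21: b b b b b b b b b B B A  =>  b b b b b b b b b b B A   (applied B -> b)
  Step 22: b b b b b b b b b b B A  =>  b b b b b b b b b b B B A   (applied B -> B B)
  Step 23: b b b b b b b b b b B B A  =>  b b b b b b b b b b B B B A   (applied B -> B B)
  Step 24: b b b b b b b b b b B B B A  =>  b b b b b b b b b b B B B B A   (applied B -> B B)
  Step 25: b b b b b b b b b b B B B B A  =>  b b b b b b b b b b b B B B A   (applied B -> b)
  Step 26: b b b b b b b b b b b B B B A  =>  b b b b b b b b b b b b B B A   (applied B -> b)
  Step 27: b b b b b b b b b b b b B B A  =>  b b b b b b b b b b b b b B A   (applied B -> b)
  Step 28: b b b b b b b b b b b b b B A  =>  b b b b b b b b b b b b b B B A   (applied B -> B B)
  Step 29: b b b b b b b b b b b b b B B A  =>  b b b b b b b b b b b b b B B B A   (applied B -> B B)
  Step 30: b b b b b b b b b b b b b B B B A  =>  b b b b b b b b b b b b b b B B A   (applied B -> b)
  Step 31: b b b b b b b b b b b b b b B B A  =>  b b b b b b b b b b b b b b b B A   (applied B -> b)
  Step 32: b b b b b b b b b b b b b b b B A  =>  b b b b b b b b b b b b b b b B B A   (applied B -> B B)
  Step 33: b b b b b b b b b b b b b b b B B A  =>  b b b b b b b b b b b b b b b b B A   (applied B -> b)
  Step 34: b b b b b b b b b b b b b b b b B A  =>  b b b b b b b b b b b b b b b b b A   (applied B -> b)
  Step 35: b b b b b b b b b b b b b b b b b A  =>  b b b b b b b b b b b b b b b b b a   (applied A -> a)
Final yield: b b b b b b b b b b b b b b b b b a
Total rewrite steps: 35

35


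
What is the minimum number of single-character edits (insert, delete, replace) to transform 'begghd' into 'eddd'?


Building DP table for s1='begghd' (len 6) and s2='eddd' (len 4):
       e  d  d  d
    0  1  2  3  4
  b 1  1  2  3  4
  e 2  1  2  3  4
  g 3  2  2  3  4
  g 4  3  3  3  4
  h 5  4  4  4  4
  d 6  5  4  4  4
Edit distance = dp[6][4] = 4

4


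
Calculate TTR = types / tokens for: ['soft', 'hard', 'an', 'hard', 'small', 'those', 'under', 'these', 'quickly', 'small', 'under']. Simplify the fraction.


Tokens: 11
Unique types: ('an', 'hard', 'quickly', 'small', 'soft', 'these', 'those', 'under') = 8
TTR = 8/11
Already in lowest terms.

8/11


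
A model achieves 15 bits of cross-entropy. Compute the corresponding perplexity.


Perplexity formula: PP = 2^H
H = 15
PP = 2^15
PP = 2^15 = 32768

32768


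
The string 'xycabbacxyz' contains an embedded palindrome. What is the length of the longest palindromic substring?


Scanning 'xycabbacxyz' for palindromic substrings.
Substring at positions 2-7: 'cabbac'.
Check: reverse('cabbac') = 'cabbac' -> palindrome confirmed.
Neighbouring characters ('y' / 'x') break symmetry, so it cannot extend further.
No longer palindromic substring exists; longest length = 6

6


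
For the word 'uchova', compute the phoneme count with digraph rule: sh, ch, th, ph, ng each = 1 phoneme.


Parsing 'uchova' greedily, digraphs first:
  'u' -> vowel phoneme (phonemes so far: 1)
  'ch' -> digraph (1 consonant phoneme) (phonemes so far: 2)
  'o' -> vowel phoneme (phonemes so far: 3)
  'v' -> consonant phoneme (phonemes so far: 4)
  'a' -> vowel phoneme (phonemes so far: 5)
Total phonemes: 5

5


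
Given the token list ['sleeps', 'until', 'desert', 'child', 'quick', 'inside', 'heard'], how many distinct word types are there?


Listing all tokens and tracking unique types:
  Token 1: 'sleeps' -> NEW (unique so far: 1)
  Token 2: 'until' -> NEW (unique so far: 2)
  Token 3: 'desert' -> NEW (unique so far: 3)
  Token 4: 'child' -> NEW (unique so far: 4)
  Token 5: 'quick' -> NEW (unique so far: 5)
  Token 6: 'inside' -> NEW (unique so far: 6)
  Token 7: 'heard' -> NEW (unique so far: 7)
Unique types: ('child', 'desert', 'heard', 'inside', 'quick', 'sleeps', 'until')
Vocabulary size: 7

7


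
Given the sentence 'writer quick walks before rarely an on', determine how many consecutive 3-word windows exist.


Word trigrams from [7] words:
  Trigram 1: (writer quick walks)
  Trigram 2: (quick walks before)
  Trigram 3: (walks before rarely)
  Trigram 4: (before rarely an)
  Trigram 5: (rarely an on)
Total word trigrams: 7 - 2 = 5

5


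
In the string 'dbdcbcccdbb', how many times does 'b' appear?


Scanning 'dbdcbcccdbb' for 'b':
  Position 1: 'b' -> MATCH (count: 1)
  Position 4: 'b' -> MATCH (count: 2)
  Position 9: 'b' -> MATCH (count: 3)
  Position 10: 'b' -> MATCH (count: 4)
Total occurrences of 'b': 4

4


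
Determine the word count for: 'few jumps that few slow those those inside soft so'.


Counting words by splitting on spaces:
  Word 1: 'few'
  Word 2: 'jumps'
  Word 3: 'that'
  Word 4: 'few'
  Word 5: 'slow'
  Word 6: 'those'
  Word 7: 'those'
  Word 8: 'inside'
  Word 9: 'soft'
  Word 10: 'so'
Total words: 10

10


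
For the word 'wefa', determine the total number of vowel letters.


Scanning each character of 'wefa':
  Position 1: 'w' -> consonant (running count: 0)
  Position 2: 'e' -> vowel (running count: 1)
  Position 3: 'f' -> consonant (running count: 1)
  Position 4: 'a' -> vowel (running count: 2)
Total vowels: 2

2


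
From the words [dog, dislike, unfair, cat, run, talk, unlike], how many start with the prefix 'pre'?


Checking each word for prefix 'pre':
  'dog' -> no (count: 0)
  'dislike' -> no (count: 0)
  'unfair' -> no (count: 0)
  'cat' -> no (count: 0)
  'run' -> no (count: 0)
  'talk' -> no (count: 0)
  'unlike' -> no (count: 0)
Total with prefix 'pre': 0

0


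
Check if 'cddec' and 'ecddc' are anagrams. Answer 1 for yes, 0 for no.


Sort characters of 'cddec': 'ccdde'
Sort characters of 'ecddc': 'ccdde'
Sorted forms match -> they ARE anagrams
Result: 1

1


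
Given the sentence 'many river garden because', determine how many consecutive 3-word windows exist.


Word trigrams from [4] words:
  Trigram 1: (many river garden)
  Trigram 2: (river garden because)
Total word trigrams: 4 - 2 = 2

2


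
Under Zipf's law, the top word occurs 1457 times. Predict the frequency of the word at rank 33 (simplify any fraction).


Zipf's law: freq(rank) = f1 / rank
f1 = 1457, rank = 33
freq = 1457 / 33
GCD(1457, 33) = 1
Simplified: 1457/33

1457/33


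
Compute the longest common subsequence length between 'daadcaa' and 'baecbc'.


DP table for LCS of 'daadcaa' and 'baecbc':
       b  a  e  c  b  c
    0  0  0  0  0  0  0
  d 0  0  0  0  0  0  0
  a 0  0  1  1  1  1  1
  a 0  0  1  1  1  1  1
  d 0  0  1  1  1  1  1
  c 0  0  1  1  2  2  2
  a 0  0  1  1  2  2  2
  a 0  0  1  1  2  2  2
LCS: 'ac'
LCS length = 2

2


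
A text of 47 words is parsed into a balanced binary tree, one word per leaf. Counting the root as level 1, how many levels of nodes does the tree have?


In a balanced binary tree with n leaves the deepest leaf is ceil(log2(n)) edges below the root,
so counting node levels inclusive of root and leaves gives ceil(log2(n)) + 1 levels.
log2(47) = 5.5546
ceil(5.5546) = 6
levels = 6 + 1 = 7

7


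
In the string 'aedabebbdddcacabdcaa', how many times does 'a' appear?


Scanning 'aedabebbdddcacabdcaa' for 'a':
  Position 0: 'a' -> MATCH (count: 1)
  Position 3: 'a' -> MATCH (count: 2)
  Position 12: 'a' -> MATCH (count: 3)
  Position 14: 'a' -> MATCH (count: 4)
  Position 18: 'a' -> MATCH (count: 5)
  Position 19: 'a' -> MATCH (count: 6)
Total occurrences of 'a': 6

6


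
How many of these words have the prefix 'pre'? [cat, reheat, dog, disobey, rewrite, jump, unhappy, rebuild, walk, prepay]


Checking each word for prefix 'pre':
  'cat' -> no (count: 0)
  'reheat' -> no (count: 0)
  'dog' -> no (count: 0)
  'disobey' -> no (count: 0)
  'rewrite' -> no (count: 0)
  'jump' -> no (count: 0)
  'unhappy' -> no (count: 0)
  'rebuild' -> no (count: 0)
  'walk' -> no (count: 0)
  'prepay' -> YES, starts with 'pre' (count: 1)
Total with prefix 'pre': 1

1


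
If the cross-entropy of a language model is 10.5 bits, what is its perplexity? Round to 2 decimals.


Perplexity formula: PP = 2^H
H = 10.5
PP = 2^10.5
Decompose: 2^10.5 = 2^10 * 2^0.5 = 2^10 * sqrt(2)
2^10 = 1024, sqrt(2) ~ 1.4142136
PP ~ 1024 * 1.4142136 = 1448.1547264
Rounded to 2 decimals: 1448.15

1448.15


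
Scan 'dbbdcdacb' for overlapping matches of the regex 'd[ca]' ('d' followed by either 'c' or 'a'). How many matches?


Pattern: d[ca] means 'd' followed by either 'c' or 'a'.
Scanning 'dbbdcdacb' position-by-position:
  Pos 0: window 'db' -> no
  Pos 1: window 'bb' -> no
  Pos 2: window 'bd' -> no
  Pos 3: window 'dc' -> MATCH
  Pos 4: window 'cd' -> no
  Pos 5: window 'da' -> MATCH
  Pos 6: window 'ac' -> no
  Pos 7: window 'cb' -> no
  Pos 8: window 'b' -> no
Total matches: 2

2


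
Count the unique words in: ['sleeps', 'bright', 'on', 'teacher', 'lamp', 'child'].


Listing all tokens and tracking unique types:
  Token 1: 'sleeps' -> NEW (unique so far: 1)
  Token 2: 'bright' -> NEW (unique so far: 2)
  Token 3: 'on' -> NEW (unique so far: 3)
  Token 4: 'teacher' -> NEW (unique so far: 4)
  Token 5: 'lamp' -> NEW (unique so far: 5)
  Token 6: 'child' -> NEW (unique so far: 6)
Unique types: ('bright', 'child', 'lamp', 'on', 'sleeps', 'teacher')
Vocabulary size: 6

6


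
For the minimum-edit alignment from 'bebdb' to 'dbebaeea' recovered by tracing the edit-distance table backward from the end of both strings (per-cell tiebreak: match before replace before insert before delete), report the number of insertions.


Edit distance = 5. Backtracking from cell (5, 8) with preference match > replace > insert > delete,
then listing the resulting alignment 'bebdb' -> 'dbebaeea' left to right:
  Step 1: insert 'd' [insertion #1]
  Step 2: keep 'b'
  Step 3: keep 'e'
  Step 4: keep 'b'
  Step 5: insert 'a' [insertion #2]
  Step 6: insert 'e' [insertion #3]
  Step 7: replace d->e
  Step 8: replace b->a
Total insertions: 3

3


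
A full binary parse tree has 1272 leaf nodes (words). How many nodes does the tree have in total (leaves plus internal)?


Leaf nodes (terminals): 1272
Internal nodes = n - 1 = 1272 - 1 = 1271
Total = leaves + internal = 1272 + 1271 = 2543

2543


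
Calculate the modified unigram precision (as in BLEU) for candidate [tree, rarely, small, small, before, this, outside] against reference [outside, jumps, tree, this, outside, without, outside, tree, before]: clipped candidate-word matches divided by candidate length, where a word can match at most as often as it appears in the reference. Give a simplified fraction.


Reference word counts: {'before': 1, 'jumps': 1, 'outside': 3, 'this': 1, 'tree': 2, 'without': 1}
Checking each candidate word (with clipping):
  'tree' -> in reference (ref count 2, used 1/2) -> match (matches: 1)
  'rarely' -> not in reference -> no match (matches: 1)
  'small' -> not in reference -> no match (matches: 1)
  'small' -> not in reference -> no match (matches: 1)
  'before' -> in reference (ref count 1, used 1/1) -> match (matches: 2)
  'this' -> in reference (ref count 1, used 1/1) -> match (matches: 3)
  'outside' -> in reference (ref count 3, used 1/3) -> match (matches: 4)
Clipped matches: 4, Candidate length: 7
Precision = 4/7

4/7


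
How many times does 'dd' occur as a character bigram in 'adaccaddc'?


Scanning 'adaccaddc' for bigram 'dd':
  Position 0: 'ad' -> no
  Position 1: 'da' -> no
  Position 2: 'ac' -> no
  Position 3: 'cc' -> no
  Position 4: 'ca' -> no
  Position 5: 'ad' -> no
  Position 6: 'dd' -> MATCH
  Position 7: 'dc' -> no
Total matches: 1

1


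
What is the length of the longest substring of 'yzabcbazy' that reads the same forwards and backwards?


Scanning 'yzabcbazy' for palindromic substrings.
Substring at positions 0-8: 'yzabcbazy'.
Check: reverse('yzabcbazy') = 'yzabcbazy' -> palindrome confirmed.
No longer palindromic substring exists; longest length = 9

9


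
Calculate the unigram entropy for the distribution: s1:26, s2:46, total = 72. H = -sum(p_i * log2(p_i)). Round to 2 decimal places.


Computing entropy H = -sum(p_i * log2(p_i)):
  s1: p = 26/72 = 0.3611, -p*log2(p) = 0.5306
  s2: p = 46/72 = 0.6389, -p*log2(p) = 0.4130
H = sum of terms = 0.9436
Rounded to 2 decimals: 0.94

0.94


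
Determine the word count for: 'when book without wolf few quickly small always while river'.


Counting words by splitting on spaces:
  Word 1: 'when'
  Word 2: 'book'
  Word 3: 'without'
  Word 4: 'wolf'
  Word 5: 'few'
  Word 6: 'quickly'
  Word 7: 'small'
  Word 8: 'always'
  Word 9: 'while'
  Word 10: 'river'
Total words: 10

10


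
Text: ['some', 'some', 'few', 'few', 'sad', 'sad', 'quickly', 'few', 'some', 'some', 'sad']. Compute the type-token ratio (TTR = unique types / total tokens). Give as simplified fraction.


Tokens: 11
Unique types: ('few', 'quickly', 'sad', 'some') = 4
TTR = 4/11
Already in lowest terms.

4/11


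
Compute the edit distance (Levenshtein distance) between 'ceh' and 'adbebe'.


Building DP table for s1='ceh' (len 3) and s2='adbebe' (len 6):
       a  d  b  e  b  e
    0  1  2  3  4  5  6
  c 1  1  2  3  4  5  6
  e 2  2  2  3  3  4  5
  h 3  3  3  3  4  4  5
Edit distance = dp[3][6] = 5

5


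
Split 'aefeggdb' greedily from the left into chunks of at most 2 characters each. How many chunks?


'aefeggdb' has 8 characters.
Chunking with max size 2:
  Chunk 1: 'ae' (positions 0-1)
  Chunk 2: 'fe' (positions 2-3)
  Chunk 3: 'gg' (positions 4-5)
  Chunk 4: 'db' (positions 6-7)
Total chunks: ceil(8 / 2) = 4

4


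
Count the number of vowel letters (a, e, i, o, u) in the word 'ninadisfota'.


Scanning each character of 'ninadisfota':
  Position 1: 'n' -> consonant (running count: 0)
  Position 2: 'i' -> vowel (running count: 1)
  Position 3: 'n' -> consonant (running count: 1)
  Position 4: 'a' -> vowel (running count: 2)
  Position 5: 'd' -> consonant (running count: 2)
  Position 6: 'i' -> vowel (running count: 3)
  Position 7: 's' -> consonant (running count: 3)
  Position 8: 'f' -> consonant (running count: 3)
  Position 9: 'o' -> vowel (running count: 4)
  Position 10: 't' -> consonant (running count: 4)
  Position 11: 'a' -> vowel (running count: 5)
Total vowels: 5

5
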